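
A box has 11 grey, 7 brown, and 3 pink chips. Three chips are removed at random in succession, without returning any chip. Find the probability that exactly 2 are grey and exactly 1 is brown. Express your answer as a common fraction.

Unordered draws without replacement: count favorable combinations over C(21,3).
Favorable = C(11,2) · C(7,1) · C(3,0) = 385; total = C(21,3) = 1330.
P = 385/1330 = 11/38 ≈ 0.2895.

11/38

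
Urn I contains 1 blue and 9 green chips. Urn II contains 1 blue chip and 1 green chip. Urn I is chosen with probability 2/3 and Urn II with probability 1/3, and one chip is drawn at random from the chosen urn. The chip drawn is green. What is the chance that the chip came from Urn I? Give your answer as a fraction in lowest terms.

P(green | Urn I) = 9/10; P(green | Urn II) = 1/2.
P(green) = 2/3·9/10 + 1/3·1/2 = 23/30.
By Bayes' rule, P(Urn I | green) = 3/5 / 23/30 = 18/23 ≈ 0.7826.

18/23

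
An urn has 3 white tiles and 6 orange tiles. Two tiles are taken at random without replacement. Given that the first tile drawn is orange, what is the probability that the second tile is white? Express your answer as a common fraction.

After removing 1 orange, the urn has 3 white out of 8 remaining.
P(second is white | given) = 3/8 ≈ 0.3750.

3/8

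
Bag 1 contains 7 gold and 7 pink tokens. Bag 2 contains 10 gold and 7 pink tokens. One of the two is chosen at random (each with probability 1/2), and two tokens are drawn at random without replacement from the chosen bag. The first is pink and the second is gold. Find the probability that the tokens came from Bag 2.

65/133

P(E | Bag 1) = 7/26; P(E | Bag 2) = 35/136.
P(E) = 1/2·7/26 + 1/2·35/136 = 931/3536.
By Bayes' rule, P(Bag 2 | E) = 35/272 / 931/3536 = 65/133 ≈ 0.4887.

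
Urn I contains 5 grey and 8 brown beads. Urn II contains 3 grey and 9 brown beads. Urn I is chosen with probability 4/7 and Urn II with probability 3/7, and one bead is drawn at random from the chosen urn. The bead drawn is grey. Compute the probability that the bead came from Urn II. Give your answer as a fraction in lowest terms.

39/119

P(grey | Urn I) = 5/13; P(grey | Urn II) = 1/4.
P(grey) = 4/7·5/13 + 3/7·1/4 = 17/52.
By Bayes' rule, P(Urn II | grey) = 3/28 / 17/52 = 39/119 ≈ 0.3277.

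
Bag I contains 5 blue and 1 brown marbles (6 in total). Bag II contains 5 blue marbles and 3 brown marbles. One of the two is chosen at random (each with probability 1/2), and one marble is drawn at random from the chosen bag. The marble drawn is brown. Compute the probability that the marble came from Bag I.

P(brown | Bag I) = 1/6; P(brown | Bag II) = 3/8.
P(brown) = 1/2·1/6 + 1/2·3/8 = 13/48.
By Bayes' rule, P(Bag I | brown) = 1/12 / 13/48 = 4/13 ≈ 0.3077.

4/13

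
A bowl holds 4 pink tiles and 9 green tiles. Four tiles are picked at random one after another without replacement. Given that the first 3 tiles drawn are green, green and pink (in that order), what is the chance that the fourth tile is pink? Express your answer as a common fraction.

After removing 1 pink, 2 green, the bowl has 3 pink out of 10 remaining.
P(fourth is pink | given) = 3/10 ≈ 0.3000.

3/10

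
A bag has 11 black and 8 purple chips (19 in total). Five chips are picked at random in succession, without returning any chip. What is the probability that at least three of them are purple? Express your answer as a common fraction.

217/646

Sum the hypergeometric tail for j = 3,…,5 purple chips.
Favorable = C(8,3)·C(11,2) + C(8,4)·C(11,1) + C(8,5)·C(11,0) = 3906; total = C(19,5) = 11628.
P = 3906/11628 = 217/646 ≈ 0.3359.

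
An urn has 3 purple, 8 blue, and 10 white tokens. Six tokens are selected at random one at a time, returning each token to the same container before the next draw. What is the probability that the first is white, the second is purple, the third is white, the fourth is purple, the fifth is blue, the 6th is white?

Multiply the conditional probability of each draw in order, with replacement (the composition resets each draw).
P = (10/21) · (3/21) · (10/21) · (3/21) · (8/21) · (10/21) = 8000/9529569 ≈ 0.0008.

8000/9529569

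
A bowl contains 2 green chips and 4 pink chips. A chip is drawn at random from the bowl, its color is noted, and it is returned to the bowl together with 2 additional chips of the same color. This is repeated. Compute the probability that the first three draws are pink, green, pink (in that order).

Track the composition after each reinforcement of +2.
P = (4/6) · (2/8) · (6/10) = 1/10 ≈ 0.1000.

1/10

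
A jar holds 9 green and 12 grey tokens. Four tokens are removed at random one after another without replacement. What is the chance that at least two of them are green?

Sum the hypergeometric tail for j = 2,…,4 green tokens.
Favorable = C(9,2)·C(12,2) + C(9,3)·C(12,1) + C(9,4)·C(12,0) = 3510; total = C(21,4) = 5985.
P = 3510/5985 = 78/133 ≈ 0.5865.

78/133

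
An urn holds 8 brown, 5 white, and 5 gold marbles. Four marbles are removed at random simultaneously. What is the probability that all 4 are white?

1/612

Unordered draws without replacement: count favorable combinations over C(18,4).
Favorable = C(8,0) · C(5,4) · C(5,0) = 5; total = C(18,4) = 3060.
P = 5/3060 = 1/612 ≈ 0.0016.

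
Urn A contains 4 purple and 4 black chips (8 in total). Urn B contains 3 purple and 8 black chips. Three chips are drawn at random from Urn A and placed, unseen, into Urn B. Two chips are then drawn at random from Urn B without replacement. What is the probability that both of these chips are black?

569/1274

Condition on how many of the transferred chips are black (from Urn A: 4 black of 8; then Urn B has 14 total).
  0 black: C(4,0)C(4,3)/C(8,3) = 1/14; then P = C(8,2)/C(14,2) = 4/13
  1 black: C(4,1)C(4,2)/C(8,3) = 3/7; then P = C(9,2)/C(14,2) = 36/91
  2 black: C(4,2)C(4,1)/C(8,3) = 3/7; then P = C(10,2)/C(14,2) = 45/91
  3 black: C(4,3)C(4,0)/C(8,3) = 1/14; then P = C(11,2)/C(14,2) = 55/91
P(both black) = 569/1274 ≈ 0.4466.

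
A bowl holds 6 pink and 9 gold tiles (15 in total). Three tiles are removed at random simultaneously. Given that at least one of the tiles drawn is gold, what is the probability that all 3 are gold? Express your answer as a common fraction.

28/145

P(all 3 gold) = C(9,3)/C(15,3) = 12/65; P(at least one gold) = 1 − C(6,3)/C(15,3) = 87/91.
Since 'all 3 gold' ⊆ 'at least one gold', P(all 3 | at least one) = 12/65 / 87/91 = 28/145 ≈ 0.1931.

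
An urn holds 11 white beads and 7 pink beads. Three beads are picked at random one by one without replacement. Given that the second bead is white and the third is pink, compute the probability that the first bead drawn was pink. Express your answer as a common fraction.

P(first=pink and the second bead is white and the third is pink) = (7/18)·(11/17)·(6/16) = 77/816.
P(E) = Σ over first color = 385/2448 + 77/816 = 77/306.
By Bayes, P(first=pink | E) = 77/816 / 77/306 = 3/8 ≈ 0.3750.

3/8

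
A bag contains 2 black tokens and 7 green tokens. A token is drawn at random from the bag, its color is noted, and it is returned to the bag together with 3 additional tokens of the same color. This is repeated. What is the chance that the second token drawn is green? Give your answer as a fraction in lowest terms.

7/9

Condition on the first draw. If first is green (prob 7/9), second-green has prob (10)/(12); if not (prob 2/9), it has prob 7/(12).
P = (7/9)·(10/12) + (2/9)·(7/12) = 7/9 ≈ 0.7778.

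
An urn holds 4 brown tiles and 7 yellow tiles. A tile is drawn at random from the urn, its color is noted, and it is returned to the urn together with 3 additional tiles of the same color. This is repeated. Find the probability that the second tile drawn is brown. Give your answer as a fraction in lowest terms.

4/11

Condition on the first draw. If first is brown (prob 4/11), second-brown has prob (7)/(14); if not (prob 7/11), it has prob 4/(14).
P = (4/11)·(7/14) + (7/11)·(4/14) = 4/11 ≈ 0.3636.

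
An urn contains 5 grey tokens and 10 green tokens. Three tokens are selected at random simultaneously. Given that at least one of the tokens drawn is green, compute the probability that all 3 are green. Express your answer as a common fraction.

24/89

P(all 3 green) = C(10,3)/C(15,3) = 24/91; P(at least one green) = 1 − C(5,3)/C(15,3) = 89/91.
Since 'all 3 green' ⊆ 'at least one green', P(all 3 | at least one) = 24/91 / 89/91 = 24/89 ≈ 0.2697.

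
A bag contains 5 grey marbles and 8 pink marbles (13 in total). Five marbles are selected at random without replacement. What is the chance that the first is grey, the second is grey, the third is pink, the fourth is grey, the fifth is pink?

Multiply the conditional probability of each draw in order, without replacement, so each draw removes one from its color and from the total.
P = (5/13) · (4/12) · (8/11) · (3/10) · (7/9) = 28/1287 ≈ 0.0218.

28/1287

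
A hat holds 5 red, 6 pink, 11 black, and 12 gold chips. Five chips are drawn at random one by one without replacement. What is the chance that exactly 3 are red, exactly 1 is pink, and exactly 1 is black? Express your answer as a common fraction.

5/2108

Unordered draws without replacement: count favorable combinations over C(34,5).
Favorable = C(5,3) · C(6,1) · C(11,1) · C(12,0) = 660; total = C(34,5) = 278256.
P = 660/278256 = 5/2108 ≈ 0.0024.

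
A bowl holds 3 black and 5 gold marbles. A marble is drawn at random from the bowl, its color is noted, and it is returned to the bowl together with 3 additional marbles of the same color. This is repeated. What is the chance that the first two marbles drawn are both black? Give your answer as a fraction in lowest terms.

After a black draw the bowl holds 6 black out of 11.
P = (3/8)·(6/11) = 9/44 ≈ 0.2045.

9/44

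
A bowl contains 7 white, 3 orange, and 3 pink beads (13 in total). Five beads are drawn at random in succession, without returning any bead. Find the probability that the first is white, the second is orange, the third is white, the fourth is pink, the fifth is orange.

Multiply the conditional probability of each draw in order, without replacement, so each draw removes one from its color and from the total.
P = (7/13) · (3/12) · (6/11) · (3/10) · (2/9) = 7/1430 ≈ 0.0049.

7/1430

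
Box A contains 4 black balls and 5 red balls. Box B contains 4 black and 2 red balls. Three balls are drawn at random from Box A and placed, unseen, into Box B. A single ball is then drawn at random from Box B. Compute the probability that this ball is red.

Condition on how many of the transferred balls are red (from Box A: 5 red of 9; then Box B has 9 total).
  0 red: C(5,0)C(4,3)/C(9,3) = 1/21; then P = 2/9
  1 red: C(5,1)C(4,2)/C(9,3) = 5/14; then P = 3/9
  2 red: C(5,2)C(4,1)/C(9,3) = 10/21; then P = 4/9
  3 red: C(5,3)C(4,0)/C(9,3) = 5/42; then P = 5/9
P(red from Box B) = 11/27 ≈ 0.4074.

11/27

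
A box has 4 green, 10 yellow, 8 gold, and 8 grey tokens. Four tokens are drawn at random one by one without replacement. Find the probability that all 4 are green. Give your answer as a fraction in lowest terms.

1/27405

Unordered draws without replacement: count favorable combinations over C(30,4).
Favorable = C(4,4) · C(10,0) · C(8,0) · C(8,0) = 1; total = C(30,4) = 27405.
P = 1/27405 = 1/27405 ≈ 0.0000.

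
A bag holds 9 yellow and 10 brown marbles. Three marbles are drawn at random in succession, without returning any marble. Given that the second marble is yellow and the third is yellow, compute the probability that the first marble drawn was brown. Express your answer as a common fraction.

10/17

P(first=brown and the second marble is yellow and the third is yellow) = (10/19)·(9/18)·(8/17) = 40/323.
P(E) = Σ over first color = 28/323 + 40/323 = 4/19.
By Bayes, P(first=brown | E) = 40/323 / 4/19 = 10/17 ≈ 0.5882.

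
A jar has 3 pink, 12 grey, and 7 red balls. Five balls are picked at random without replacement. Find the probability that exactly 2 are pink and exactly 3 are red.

Unordered draws without replacement: count favorable combinations over C(22,5).
Favorable = C(3,2) · C(12,0) · C(7,3) = 105; total = C(22,5) = 26334.
P = 105/26334 = 5/1254 ≈ 0.0040.

5/1254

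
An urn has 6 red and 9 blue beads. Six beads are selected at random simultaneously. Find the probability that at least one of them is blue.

Use the complement: P(at least one blue) = 1 − P(no blue).
P(none) = C(6,6)/C(15,6) = 1/5005.
So P = 1 − 1/5005 = 5004/5005 ≈ 0.9998.

5004/5005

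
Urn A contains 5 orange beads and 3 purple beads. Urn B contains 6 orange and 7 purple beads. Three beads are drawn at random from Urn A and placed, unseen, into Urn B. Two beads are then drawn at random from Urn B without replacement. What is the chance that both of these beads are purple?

109/448

Condition on how many of the transferred beads are purple (from Urn A: 3 purple of 8; then Urn B has 16 total).
  0 purple: C(3,0)C(5,3)/C(8,3) = 5/28; then P = C(7,2)/C(16,2) = 7/40
  1 purple: C(3,1)C(5,2)/C(8,3) = 15/28; then P = C(8,2)/C(16,2) = 7/30
  2 purple: C(3,2)C(5,1)/C(8,3) = 15/56; then P = C(9,2)/C(16,2) = 3/10
  3 purple: C(3,3)C(5,0)/C(8,3) = 1/56; then P = C(10,2)/C(16,2) = 3/8
P(both purple) = 109/448 ≈ 0.2433.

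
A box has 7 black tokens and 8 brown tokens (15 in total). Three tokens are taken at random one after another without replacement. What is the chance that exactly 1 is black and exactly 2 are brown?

Unordered draws without replacement: count favorable combinations over C(15,3).
Favorable = C(7,1) · C(8,2) = 196; total = C(15,3) = 455.
P = 196/455 = 28/65 ≈ 0.4308.

28/65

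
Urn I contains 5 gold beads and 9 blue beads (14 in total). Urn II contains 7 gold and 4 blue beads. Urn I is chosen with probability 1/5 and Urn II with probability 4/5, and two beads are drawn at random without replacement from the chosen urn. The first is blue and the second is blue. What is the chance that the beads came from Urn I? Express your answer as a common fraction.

165/347

P(E | Urn I) = 36/91; P(E | Urn II) = 6/55.
P(E) = 1/5·36/91 + 4/5·6/55 = 4164/25025.
By Bayes' rule, P(Urn I | E) = 36/455 / 4164/25025 = 165/347 ≈ 0.4755.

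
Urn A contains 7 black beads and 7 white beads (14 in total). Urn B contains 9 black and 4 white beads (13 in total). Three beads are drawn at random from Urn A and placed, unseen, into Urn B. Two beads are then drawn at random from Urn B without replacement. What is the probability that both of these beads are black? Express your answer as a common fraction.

Condition on how many of the transferred beads are black (from Urn A: 7 black of 14; then Urn B has 16 total).
  0 black: C(7,0)C(7,3)/C(14,3) = 5/52; then P = C(9,2)/C(16,2) = 3/10
  1 black: C(7,1)C(7,2)/C(14,3) = 21/52; then P = C(10,2)/C(16,2) = 3/8
  2 black: C(7,2)C(7,1)/C(14,3) = 21/52; then P = C(11,2)/C(16,2) = 11/24
  3 black: C(7,3)C(7,0)/C(14,3) = 5/52; then P = C(12,2)/C(16,2) = 11/20
P(both black) = 87/208 ≈ 0.4183.

87/208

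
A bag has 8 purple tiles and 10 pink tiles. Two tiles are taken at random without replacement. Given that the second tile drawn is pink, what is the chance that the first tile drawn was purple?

8/17

P(first=purple and the second tile drawn is pink) = (8/18)·(10/17) = 40/153.
P(the second tile drawn is pink) = Σ over first color = 40/153 + 5/17 = 5/9.
By Bayes, P(first=purple | the second tile drawn is pink) = 40/153 / 5/9 = 8/17 ≈ 0.4706.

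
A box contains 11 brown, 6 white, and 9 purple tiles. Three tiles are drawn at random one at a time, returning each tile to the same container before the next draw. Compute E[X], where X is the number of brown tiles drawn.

By linearity of expectation, E[X] = Σ P(draw i is brown); each independent draw has P(brown) = 11/26.
E[X] = 3 · 11/26 = 33/26 ≈ 1.2692.

33/26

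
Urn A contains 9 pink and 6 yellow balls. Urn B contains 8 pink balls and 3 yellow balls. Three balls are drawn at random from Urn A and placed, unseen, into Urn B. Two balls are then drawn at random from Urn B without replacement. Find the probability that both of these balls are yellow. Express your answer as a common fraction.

Condition on how many of the transferred balls are yellow (from Urn A: 6 yellow of 15; then Urn B has 14 total).
  0 yellow: C(6,0)C(9,3)/C(15,3) = 12/65; then P = C(3,2)/C(14,2) = 3/91
  1 yellow: C(6,1)C(9,2)/C(15,3) = 216/455; then P = C(4,2)/C(14,2) = 6/91
  2 yellow: C(6,2)C(9,1)/C(15,3) = 27/91; then P = C(5,2)/C(14,2) = 10/91
  3 yellow: C(6,3)C(9,0)/C(15,3) = 4/91; then P = C(6,2)/C(14,2) = 15/91
P(both yellow) = 246/3185 ≈ 0.0772.

246/3185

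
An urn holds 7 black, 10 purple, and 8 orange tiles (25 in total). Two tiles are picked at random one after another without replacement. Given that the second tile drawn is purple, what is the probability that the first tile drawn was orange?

1/3

P(first=orange and the second tile drawn is purple) = (8/25)·(10/24) = 2/15.
P(the second tile drawn is purple) = Σ over first color = 7/60 + 3/20 + 2/15 = 2/5.
By Bayes, P(first=orange | the second tile drawn is purple) = 2/15 / 2/5 = 1/3 ≈ 0.3333.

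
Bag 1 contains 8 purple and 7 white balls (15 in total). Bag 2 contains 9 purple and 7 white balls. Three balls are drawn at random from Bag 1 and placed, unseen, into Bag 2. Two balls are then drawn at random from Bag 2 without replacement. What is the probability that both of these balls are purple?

256/855

Condition on how many of the transferred balls are purple (from Bag 1: 8 purple of 15; then Bag 2 has 19 total).
  0 purple: C(8,0)C(7,3)/C(15,3) = 1/13; then P = C(9,2)/C(19,2) = 4/19
  1 purple: C(8,1)C(7,2)/C(15,3) = 24/65; then P = C(10,2)/C(19,2) = 5/19
  2 purple: C(8,2)C(7,1)/C(15,3) = 28/65; then P = C(11,2)/C(19,2) = 55/171
  3 purple: C(8,3)C(7,0)/C(15,3) = 8/65; then P = C(12,2)/C(19,2) = 22/57
P(both purple) = 256/855 ≈ 0.2994.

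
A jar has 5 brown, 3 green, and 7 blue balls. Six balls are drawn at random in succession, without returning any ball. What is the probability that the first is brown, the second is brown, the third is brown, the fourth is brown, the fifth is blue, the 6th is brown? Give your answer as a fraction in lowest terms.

1/4290

Multiply the conditional probability of each draw in order, without replacement, so each draw removes one from its color and from the total.
P = (5/15) · (4/14) · (3/13) · (2/12) · (7/11) · (1/10) = 1/4290 ≈ 0.0002.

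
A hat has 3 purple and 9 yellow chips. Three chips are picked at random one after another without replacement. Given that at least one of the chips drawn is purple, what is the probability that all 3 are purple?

1/136

P(all 3 purple) = C(3,3)/C(12,3) = 1/220; P(at least one purple) = 1 − C(9,3)/C(12,3) = 34/55.
Since 'all 3 purple' ⊆ 'at least one purple', P(all 3 | at least one) = 1/220 / 34/55 = 1/136 ≈ 0.0074.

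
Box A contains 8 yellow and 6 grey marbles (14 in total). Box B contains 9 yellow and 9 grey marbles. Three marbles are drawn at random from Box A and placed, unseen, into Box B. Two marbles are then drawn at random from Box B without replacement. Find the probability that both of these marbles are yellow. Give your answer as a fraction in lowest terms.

Condition on how many of the transferred marbles are yellow (from Box A: 8 yellow of 14; then Box B has 21 total).
  0 yellow: C(8,0)C(6,3)/C(14,3) = 5/91; then P = C(9,2)/C(21,2) = 6/35
  1 yellow: C(8,1)C(6,2)/C(14,3) = 30/91; then P = C(10,2)/C(21,2) = 3/14
  2 yellow: C(8,2)C(6,1)/C(14,3) = 6/13; then P = C(11,2)/C(21,2) = 11/42
  3 yellow: C(8,3)C(6,0)/C(14,3) = 2/13; then P = C(12,2)/C(21,2) = 11/35
P(both yellow) = 794/3185 ≈ 0.2493.

794/3185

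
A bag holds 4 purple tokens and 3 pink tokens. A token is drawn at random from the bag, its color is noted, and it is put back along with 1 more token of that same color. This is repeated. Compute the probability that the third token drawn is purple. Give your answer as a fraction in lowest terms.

Sum over the four possibilities for the first two draws (purple/not-purple each), tracking how the purple count and total change by +1 per draw.
P(third is purple) = 4/7 ≈ 0.5714. (In a Pólya urn every draw has the same marginal probability 4/7.)

4/7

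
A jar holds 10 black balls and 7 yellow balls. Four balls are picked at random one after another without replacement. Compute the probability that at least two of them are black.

57/68

Sum the hypergeometric tail for j = 2,…,4 black balls.
Favorable = C(10,2)·C(7,2) + C(10,3)·C(7,1) + C(10,4)·C(7,0) = 1995; total = C(17,4) = 2380.
P = 1995/2380 = 57/68 ≈ 0.8382.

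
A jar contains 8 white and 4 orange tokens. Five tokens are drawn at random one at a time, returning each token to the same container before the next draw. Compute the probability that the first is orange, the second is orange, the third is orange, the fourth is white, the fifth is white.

Multiply the conditional probability of each draw in order, with replacement (the composition resets each draw).
P = (4/12) · (4/12) · (4/12) · (8/12) · (8/12) = 4/243 ≈ 0.0165.

4/243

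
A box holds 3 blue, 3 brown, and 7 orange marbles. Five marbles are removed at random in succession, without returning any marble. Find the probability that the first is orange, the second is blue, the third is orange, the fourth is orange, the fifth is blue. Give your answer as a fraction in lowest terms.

Multiply the conditional probability of each draw in order, without replacement, so each draw removes one from its color and from the total.
P = (7/13) · (3/12) · (6/11) · (5/10) · (2/9) = 7/858 ≈ 0.0082.

7/858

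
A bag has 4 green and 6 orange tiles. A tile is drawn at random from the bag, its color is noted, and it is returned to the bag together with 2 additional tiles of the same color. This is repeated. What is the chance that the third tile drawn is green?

2/5

Sum over the four possibilities for the first two draws (green/not-green each), tracking how the green count and total change by +2 per draw.
P(third is green) = 2/5 ≈ 0.4000. (In a Pólya urn every draw has the same marginal probability 4/10.)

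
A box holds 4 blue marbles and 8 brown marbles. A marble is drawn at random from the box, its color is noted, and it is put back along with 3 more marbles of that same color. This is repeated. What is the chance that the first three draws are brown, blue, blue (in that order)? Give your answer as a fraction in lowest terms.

Track the composition after each reinforcement of +3.
P = (8/12) · (4/15) · (7/18) = 28/405 ≈ 0.0691.

28/405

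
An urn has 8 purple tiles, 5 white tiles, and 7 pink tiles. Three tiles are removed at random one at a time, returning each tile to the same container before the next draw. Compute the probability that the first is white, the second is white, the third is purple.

Multiply the conditional probability of each draw in order, with replacement (the composition resets each draw).
P = (5/20) · (5/20) · (8/20) = 1/40 ≈ 0.0250.

1/40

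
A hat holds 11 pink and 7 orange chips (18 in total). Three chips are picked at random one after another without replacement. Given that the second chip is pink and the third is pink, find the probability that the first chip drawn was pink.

P(first=pink and the second chip is pink and the third is pink) = (11/18)·(10/17)·(9/16) = 55/272.
P(E) = Σ over first color = 55/272 + 385/2448 = 55/153.
By Bayes, P(first=pink | E) = 55/272 / 55/153 = 9/16 ≈ 0.5625.

9/16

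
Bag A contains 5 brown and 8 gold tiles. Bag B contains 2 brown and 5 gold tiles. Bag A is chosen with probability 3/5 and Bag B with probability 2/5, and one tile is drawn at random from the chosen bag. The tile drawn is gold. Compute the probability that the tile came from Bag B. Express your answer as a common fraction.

65/149

P(gold | Bag A) = 8/13; P(gold | Bag B) = 5/7.
P(gold) = 3/5·8/13 + 2/5·5/7 = 298/455.
By Bayes' rule, P(Bag B | gold) = 2/7 / 298/455 = 65/149 ≈ 0.4362.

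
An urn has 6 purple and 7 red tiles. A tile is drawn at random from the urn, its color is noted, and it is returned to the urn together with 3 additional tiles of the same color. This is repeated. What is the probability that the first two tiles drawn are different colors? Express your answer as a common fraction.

Either red then purple, or purple then red; after the first draw the total is 16.
P = (7/13)·(6/16) + (6/13)·(7/16) = 21/52 ≈ 0.4038.

21/52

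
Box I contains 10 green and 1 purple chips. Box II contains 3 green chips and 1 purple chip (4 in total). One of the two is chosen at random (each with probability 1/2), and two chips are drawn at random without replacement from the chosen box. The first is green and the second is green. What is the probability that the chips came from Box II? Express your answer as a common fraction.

11/29

P(E | Box I) = 9/11; P(E | Box II) = 1/2.
P(E) = 1/2·9/11 + 1/2·1/2 = 29/44.
By Bayes' rule, P(Box II | E) = 1/4 / 29/44 = 11/29 ≈ 0.3793.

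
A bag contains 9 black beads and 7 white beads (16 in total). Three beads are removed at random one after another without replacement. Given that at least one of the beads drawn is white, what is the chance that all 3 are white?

P(all 3 white) = C(7,3)/C(16,3) = 1/16; P(at least one white) = 1 − C(9,3)/C(16,3) = 17/20.
Since 'all 3 white' ⊆ 'at least one white', P(all 3 | at least one) = 1/16 / 17/20 = 5/68 ≈ 0.0735.

5/68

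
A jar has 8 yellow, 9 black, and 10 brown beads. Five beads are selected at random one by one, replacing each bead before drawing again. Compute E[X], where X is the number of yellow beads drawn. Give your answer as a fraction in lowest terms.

40/27

By linearity of expectation, E[X] = Σ P(draw i is yellow); each independent draw has P(yellow) = 8/27.
E[X] = 5 · 8/27 = 40/27 ≈ 1.4815.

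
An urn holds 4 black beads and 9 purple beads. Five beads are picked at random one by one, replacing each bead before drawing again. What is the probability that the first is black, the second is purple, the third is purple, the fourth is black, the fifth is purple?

Multiply the conditional probability of each draw in order, with replacement (the composition resets each draw).
P = (4/13) · (9/13) · (9/13) · (4/13) · (9/13) = 11664/371293 ≈ 0.0314.

11664/371293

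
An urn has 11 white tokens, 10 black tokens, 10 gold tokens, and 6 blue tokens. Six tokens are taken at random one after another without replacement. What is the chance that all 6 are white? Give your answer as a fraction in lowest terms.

1/5032

Unordered draws without replacement: count favorable combinations over C(37,6).
Favorable = C(11,6) · C(10,0) · C(10,0) · C(6,0) = 462; total = C(37,6) = 2324784.
P = 462/2324784 = 1/5032 ≈ 0.0002.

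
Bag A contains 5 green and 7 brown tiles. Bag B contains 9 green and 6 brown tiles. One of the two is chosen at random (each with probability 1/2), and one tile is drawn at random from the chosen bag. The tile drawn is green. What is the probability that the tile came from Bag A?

25/61

P(green | Bag A) = 5/12; P(green | Bag B) = 3/5.
P(green) = 1/2·5/12 + 1/2·3/5 = 61/120.
By Bayes' rule, P(Bag A | green) = 5/24 / 61/120 = 25/61 ≈ 0.4098.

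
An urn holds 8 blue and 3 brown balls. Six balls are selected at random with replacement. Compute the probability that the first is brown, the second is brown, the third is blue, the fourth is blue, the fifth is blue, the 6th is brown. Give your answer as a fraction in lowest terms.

Multiply the conditional probability of each draw in order, with replacement (the composition resets each draw).
P = (3/11) · (3/11) · (8/11) · (8/11) · (8/11) · (3/11) = 13824/1771561 ≈ 0.0078.

13824/1771561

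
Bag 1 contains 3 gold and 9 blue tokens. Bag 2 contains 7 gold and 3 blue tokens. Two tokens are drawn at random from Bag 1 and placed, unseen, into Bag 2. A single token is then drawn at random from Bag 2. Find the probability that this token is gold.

Condition on how many of the transferred tokens are gold (from Bag 1: 3 gold of 12; then Bag 2 has 12 total).
  0 gold: C(3,0)C(9,2)/C(12,2) = 6/11; then P = 7/12
  1 gold: C(3,1)C(9,1)/C(12,2) = 9/22; then P = 8/12
  2 gold: C(3,2)C(9,0)/C(12,2) = 1/22; then P = 9/12
P(gold from Bag 2) = 5/8 ≈ 0.6250.

5/8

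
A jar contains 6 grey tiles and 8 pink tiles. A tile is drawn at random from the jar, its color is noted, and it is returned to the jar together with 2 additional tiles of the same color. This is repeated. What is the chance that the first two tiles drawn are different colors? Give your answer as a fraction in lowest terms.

Either grey then pink, or pink then grey; after the first draw the total is 16.
P = (6/14)·(8/16) + (8/14)·(6/16) = 3/7 ≈ 0.4286.

3/7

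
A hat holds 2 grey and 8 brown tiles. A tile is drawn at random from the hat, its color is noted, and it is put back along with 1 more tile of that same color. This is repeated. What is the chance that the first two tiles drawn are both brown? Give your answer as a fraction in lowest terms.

After a brown draw the hat holds 9 brown out of 11.
P = (8/10)·(9/11) = 36/55 ≈ 0.6545.

36/55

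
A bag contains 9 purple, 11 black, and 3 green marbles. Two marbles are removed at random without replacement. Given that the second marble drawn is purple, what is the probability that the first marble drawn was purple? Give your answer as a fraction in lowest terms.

P(first=purple and the second marble drawn is purple) = (9/23)·(8/22) = 36/253.
P(the second marble drawn is purple) = Σ over first color = 36/253 + 9/46 + 27/506 = 9/23.
By Bayes, P(first=purple | the second marble drawn is purple) = 36/253 / 9/23 = 4/11 ≈ 0.3636.

4/11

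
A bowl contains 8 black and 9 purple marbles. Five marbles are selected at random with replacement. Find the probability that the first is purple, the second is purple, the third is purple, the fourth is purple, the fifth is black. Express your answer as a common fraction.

52488/1419857

Multiply the conditional probability of each draw in order, with replacement (the composition resets each draw).
P = (9/17) · (9/17) · (9/17) · (9/17) · (8/17) = 52488/1419857 ≈ 0.0370.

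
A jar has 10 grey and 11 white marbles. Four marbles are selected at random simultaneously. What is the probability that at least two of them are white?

99/133

Sum the hypergeometric tail for j = 2,…,4 white marbles.
Favorable = C(11,2)·C(10,2) + C(11,3)·C(10,1) + C(11,4)·C(10,0) = 4455; total = C(21,4) = 5985.
P = 4455/5985 = 99/133 ≈ 0.7444.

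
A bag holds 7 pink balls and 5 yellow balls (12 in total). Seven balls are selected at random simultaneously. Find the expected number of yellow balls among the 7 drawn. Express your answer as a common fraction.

By linearity of expectation, E[X] = Σ P(draw i is yellow); by symmetry each draw (even without replacement) has P(yellow) = 5/12.
E[X] = 7 · 5/12 = 35/12 ≈ 2.9167.

35/12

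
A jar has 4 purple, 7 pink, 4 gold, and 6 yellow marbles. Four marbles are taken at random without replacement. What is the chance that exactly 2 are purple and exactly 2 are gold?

Unordered draws without replacement: count favorable combinations over C(21,4).
Favorable = C(4,2) · C(7,0) · C(4,2) · C(6,0) = 36; total = C(21,4) = 5985.
P = 36/5985 = 4/665 ≈ 0.0060.

4/665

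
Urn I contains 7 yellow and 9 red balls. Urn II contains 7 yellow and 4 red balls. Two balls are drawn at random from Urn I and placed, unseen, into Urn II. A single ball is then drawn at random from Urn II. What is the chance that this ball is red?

Condition on how many of the transferred balls are red (from Urn I: 9 red of 16; then Urn II has 13 total).
  0 red: C(9,0)C(7,2)/C(16,2) = 7/40; then P = 4/13
  1 red: C(9,1)C(7,1)/C(16,2) = 21/40; then P = 5/13
  2 red: C(9,2)C(7,0)/C(16,2) = 3/10; then P = 6/13
P(red from Urn II) = 41/104 ≈ 0.3942.

41/104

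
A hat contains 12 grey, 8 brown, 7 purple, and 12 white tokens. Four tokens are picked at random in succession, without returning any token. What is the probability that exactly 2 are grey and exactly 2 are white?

484/9139

Unordered draws without replacement: count favorable combinations over C(39,4).
Favorable = C(12,2) · C(8,0) · C(7,0) · C(12,2) = 4356; total = C(39,4) = 82251.
P = 4356/82251 = 484/9139 ≈ 0.0530.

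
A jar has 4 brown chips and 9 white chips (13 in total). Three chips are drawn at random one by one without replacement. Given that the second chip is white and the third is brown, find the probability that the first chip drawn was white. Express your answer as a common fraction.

P(first=white and the second chip is white and the third is brown) = (9/13)·(8/12)·(4/11) = 24/143.
P(E) = Σ over first color = 9/143 + 24/143 = 3/13.
By Bayes, P(first=white | E) = 24/143 / 3/13 = 8/11 ≈ 0.7273.

8/11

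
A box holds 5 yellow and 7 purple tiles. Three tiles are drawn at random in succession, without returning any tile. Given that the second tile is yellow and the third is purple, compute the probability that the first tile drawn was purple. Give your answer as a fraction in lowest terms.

P(first=purple and the second tile is yellow and the third is purple) = (7/12)·(5/11)·(6/10) = 7/44.
P(E) = Σ over first color = 7/66 + 7/44 = 35/132.
By Bayes, P(first=purple | E) = 7/44 / 35/132 = 3/5 ≈ 0.6000.

3/5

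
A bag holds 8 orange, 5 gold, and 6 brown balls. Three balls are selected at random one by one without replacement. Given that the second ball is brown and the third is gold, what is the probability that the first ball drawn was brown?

5/17

P(first=brown and the second ball is brown and the third is gold) = (6/19)·(5/18)·(5/17) = 25/969.
P(E) = Σ over first color = 40/969 + 20/969 + 25/969 = 5/57.
By Bayes, P(first=brown | E) = 25/969 / 5/57 = 5/17 ≈ 0.2941.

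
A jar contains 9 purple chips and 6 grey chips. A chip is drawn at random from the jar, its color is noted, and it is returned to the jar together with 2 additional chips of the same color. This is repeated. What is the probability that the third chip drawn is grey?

2/5

Sum over the four possibilities for the first two draws (grey/not-grey each), tracking how the grey count and total change by +2 per draw.
P(third is grey) = 2/5 ≈ 0.4000. (In a Pólya urn every draw has the same marginal probability 6/15.)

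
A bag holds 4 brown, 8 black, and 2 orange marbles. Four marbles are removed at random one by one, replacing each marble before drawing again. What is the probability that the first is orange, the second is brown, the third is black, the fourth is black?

Multiply the conditional probability of each draw in order, with replacement (the composition resets each draw).
P = (2/14) · (4/14) · (8/14) · (8/14) = 32/2401 ≈ 0.0133.

32/2401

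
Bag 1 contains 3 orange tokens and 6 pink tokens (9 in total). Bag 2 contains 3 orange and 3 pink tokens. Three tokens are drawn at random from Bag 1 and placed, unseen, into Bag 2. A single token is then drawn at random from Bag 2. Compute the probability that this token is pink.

5/9

Condition on how many of the transferred tokens are pink (from Bag 1: 6 pink of 9; then Bag 2 has 9 total).
  0 pink: C(6,0)C(3,3)/C(9,3) = 1/84; then P = 3/9
  1 pink: C(6,1)C(3,2)/C(9,3) = 3/14; then P = 4/9
  2 pink: C(6,2)C(3,1)/C(9,3) = 15/28; then P = 5/9
  3 pink: C(6,3)C(3,0)/C(9,3) = 5/21; then P = 6/9
P(pink from Bag 2) = 5/9 ≈ 0.5556.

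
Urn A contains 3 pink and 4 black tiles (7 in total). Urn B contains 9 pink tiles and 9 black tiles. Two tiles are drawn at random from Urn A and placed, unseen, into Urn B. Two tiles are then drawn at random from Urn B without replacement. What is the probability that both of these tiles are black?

163/665

Condition on how many of the transferred tiles are black (from Urn A: 4 black of 7; then Urn B has 20 total).
  0 black: C(4,0)C(3,2)/C(7,2) = 1/7; then P = C(9,2)/C(20,2) = 18/95
  1 black: C(4,1)C(3,1)/C(7,2) = 4/7; then P = C(10,2)/C(20,2) = 9/38
  2 black: C(4,2)C(3,0)/C(7,2) = 2/7; then P = C(11,2)/C(20,2) = 11/38
P(both black) = 163/665 ≈ 0.2451.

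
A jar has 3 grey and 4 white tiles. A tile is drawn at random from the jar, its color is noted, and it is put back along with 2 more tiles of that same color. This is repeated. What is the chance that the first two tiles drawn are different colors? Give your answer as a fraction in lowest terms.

Either white then grey, or grey then white; after the first draw the total is 9.
P = (4/7)·(3/9) + (3/7)·(4/9) = 8/21 ≈ 0.3810.

8/21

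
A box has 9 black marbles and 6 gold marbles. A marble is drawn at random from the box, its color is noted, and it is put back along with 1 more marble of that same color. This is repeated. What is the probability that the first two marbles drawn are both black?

After a black draw the box holds 10 black out of 16.
P = (9/15)·(10/16) = 3/8 ≈ 0.3750.

3/8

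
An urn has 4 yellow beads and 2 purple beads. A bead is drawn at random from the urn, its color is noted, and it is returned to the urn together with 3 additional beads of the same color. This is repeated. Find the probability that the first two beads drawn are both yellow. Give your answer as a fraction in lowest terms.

After a yellow draw the urn holds 7 yellow out of 9.
P = (4/6)·(7/9) = 14/27 ≈ 0.5185.

14/27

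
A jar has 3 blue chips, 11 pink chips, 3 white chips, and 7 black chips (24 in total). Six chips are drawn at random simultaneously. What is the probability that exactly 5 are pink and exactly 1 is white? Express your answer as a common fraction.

9/874

Unordered draws without replacement: count favorable combinations over C(24,6).
Favorable = C(3,0) · C(11,5) · C(3,1) · C(7,0) = 1386; total = C(24,6) = 134596.
P = 1386/134596 = 9/874 ≈ 0.0103.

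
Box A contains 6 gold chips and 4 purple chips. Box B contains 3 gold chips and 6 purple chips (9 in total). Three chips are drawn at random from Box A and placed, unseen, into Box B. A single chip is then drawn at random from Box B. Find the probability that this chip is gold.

2/5

Condition on how many of the transferred chips are gold (from Box A: 6 gold of 10; then Box B has 12 total).
  0 gold: C(6,0)C(4,3)/C(10,3) = 1/30; then P = 3/12
  1 gold: C(6,1)C(4,2)/C(10,3) = 3/10; then P = 4/12
  2 gold: C(6,2)C(4,1)/C(10,3) = 1/2; then P = 5/12
  3 gold: C(6,3)C(4,0)/C(10,3) = 1/6; then P = 6/12
P(gold from Box B) = 2/5 ≈ 0.4000.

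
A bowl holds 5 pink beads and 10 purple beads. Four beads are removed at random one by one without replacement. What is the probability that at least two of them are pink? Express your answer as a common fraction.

Sum the hypergeometric tail for j = 2,…,4 pink beads.
Favorable = C(5,2)·C(10,2) + C(5,3)·C(10,1) + C(5,4)·C(10,0) = 555; total = C(15,4) = 1365.
P = 555/1365 = 37/91 ≈ 0.4066.

37/91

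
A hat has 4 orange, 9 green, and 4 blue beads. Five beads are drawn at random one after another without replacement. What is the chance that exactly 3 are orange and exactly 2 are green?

Unordered draws without replacement: count favorable combinations over C(17,5).
Favorable = C(4,3) · C(9,2) · C(4,0) = 144; total = C(17,5) = 6188.
P = 144/6188 = 36/1547 ≈ 0.0233.

36/1547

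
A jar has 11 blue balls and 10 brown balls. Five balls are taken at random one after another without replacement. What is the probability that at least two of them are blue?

847/969

Sum the hypergeometric tail for j = 2,…,5 blue balls.
Favorable = C(11,2)·C(10,3) + C(11,3)·C(10,2) + C(11,4)·C(10,1) + C(11,5)·C(10,0) = 17787; total = C(21,5) = 20349.
P = 17787/20349 = 847/969 ≈ 0.8741.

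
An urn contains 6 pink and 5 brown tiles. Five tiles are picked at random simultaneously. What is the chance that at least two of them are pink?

431/462

Sum the hypergeometric tail for j = 2,…,5 pink tiles.
Favorable = C(6,2)·C(5,3) + C(6,3)·C(5,2) + C(6,4)·C(5,1) + C(6,5)·C(5,0) = 431; total = C(11,5) = 462.
P = 431/462 = 431/462 ≈ 0.9329.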